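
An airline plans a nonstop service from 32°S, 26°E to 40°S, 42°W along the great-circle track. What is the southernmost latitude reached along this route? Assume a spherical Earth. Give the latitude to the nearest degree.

≈ 42°S

The great circle lies in the plane with unit normal n̂ = (p₁ × p₂)/|p₁ × p₂|.
Here n̂_z ≈ -0.742; the vertex latitude is φ_max = arccos|n̂_z| ≈ 42.1°.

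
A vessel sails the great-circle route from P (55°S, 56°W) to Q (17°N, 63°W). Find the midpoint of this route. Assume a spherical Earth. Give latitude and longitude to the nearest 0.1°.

From cos δ = sin φ₁ sin φ₂ + cos φ₁ cos φ₂ cos Δλ, the central angle is δ ≈ 1.261 rad (72.2°).
Interpolate at f = 1/2 with slerp weights a = sin((1−f)δ)/sin δ ≈ 0.619, b = sin(fδ)/sin δ ≈ 0.619.
p = a·p₁ + b·p₂ ≈ (0.467, -0.822, -0.326); φ = arcsin(p_z) ≈ -19.03°, λ = atan2(p_y, p_x) ≈ -60.38°.

≈ (19.0°S, 60.4°W)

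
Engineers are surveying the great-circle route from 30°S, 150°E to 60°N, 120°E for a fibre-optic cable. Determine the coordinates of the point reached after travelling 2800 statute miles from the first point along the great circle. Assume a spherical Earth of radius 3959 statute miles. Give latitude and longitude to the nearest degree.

≈ 9°N, 141°E

Convert each endpoint to a unit vector on the sphere (x = cos φ cos λ, y = cos φ sin λ, z = sin φ).
The central angle between the endpoints is δ = arccos(p₁·p₂) ≈ 1.629 rad (93.3°). The total great-circle distance is δ·R ≈ 1.629 × 3959 ≈ 6449 mi, so the target fraction is f = 2800/6449 ≈ 0.434.
Interpolate at f ≈ 0.434 with slerp weights a = sin((1−f)δ)/sin δ ≈ 0.798, b = sin(fδ)/sin δ ≈ 0.651.
p = a·p₁ + b·p₂ ≈ (-0.761, 0.627, 0.165); φ = arcsin(p_z) ≈ 9.48°, λ = atan2(p_y, p_x) ≈ 140.50°.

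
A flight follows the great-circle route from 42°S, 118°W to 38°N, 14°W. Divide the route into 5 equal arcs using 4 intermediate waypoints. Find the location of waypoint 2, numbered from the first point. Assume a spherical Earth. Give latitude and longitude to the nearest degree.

≈ 12°S, 72°W

From cos δ = sin φ₁ sin φ₂ + cos φ₁ cos φ₂ cos Δλ, the central angle is δ ≈ 2.158 rad (123.6°).
Interpolate at f = 2/5 with slerp weights a = sin((1−f)δ)/sin δ ≈ 1.155, b = sin(fδ)/sin δ ≈ 0.912.
p = a·p₁ + b·p₂ ≈ (0.295, -0.932, -0.211); φ = arcsin(p_z) ≈ -12.20°, λ = atan2(p_y, p_x) ≈ -72.46°.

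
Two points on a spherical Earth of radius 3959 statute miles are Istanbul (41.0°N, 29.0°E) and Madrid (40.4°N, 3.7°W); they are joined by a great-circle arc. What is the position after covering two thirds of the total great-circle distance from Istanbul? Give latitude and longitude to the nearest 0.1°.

≈ (41.6°N, 7.1°E)

Convert each endpoint to a unit vector on the sphere (x = cos φ cos λ, y = cos φ sin λ, z = sin φ).
The central angle between the endpoints is δ = arccos(p₁·p₂) ≈ 0.430 rad (24.7°).
Interpolate at f = 2/3 with slerp weights a = sin((1−f)δ)/sin δ ≈ 0.343, b = sin(fδ)/sin δ ≈ 0.678.
p = a·p₁ + b·p₂ ≈ (0.742, 0.092, 0.664); φ = arcsin(p_z) ≈ 41.64°, λ = atan2(p_y, p_x) ≈ 7.07°.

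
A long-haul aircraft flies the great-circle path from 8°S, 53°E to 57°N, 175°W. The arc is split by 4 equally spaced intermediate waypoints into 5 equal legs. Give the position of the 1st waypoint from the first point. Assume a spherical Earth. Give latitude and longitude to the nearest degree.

≈ 13°N, 64°E

Convert each endpoint to a unit vector on the sphere (x = cos φ cos λ, y = cos φ sin λ, z = sin φ).
The central angle between the endpoints is δ = arccos(p₁·p₂) ≈ 2.069 rad (118.5°).
Interpolate at f = 1/5 with slerp weights a = sin((1−f)δ)/sin δ ≈ 1.134, b = sin(fδ)/sin δ ≈ 0.458.
p = a·p₁ + b·p₂ ≈ (0.428, 0.875, 0.226); φ = arcsin(p_z) ≈ 13.06°, λ = atan2(p_y, p_x) ≈ 63.96°.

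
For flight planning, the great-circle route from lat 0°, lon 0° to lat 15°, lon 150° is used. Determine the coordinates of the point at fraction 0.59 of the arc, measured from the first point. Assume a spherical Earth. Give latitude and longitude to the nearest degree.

≈ lat 28°, lon 86°

Convert each endpoint to a unit vector on the sphere (x = cos φ cos λ, y = cos φ sin λ, z = sin φ).
The central angle between the endpoints is δ = arccos(p₁·p₂) ≈ 2.562 rad (146.8°).
Interpolate at f = 0.59 with slerp weights a = sin((1−f)δ)/sin δ ≈ 1.583, b = sin(fδ)/sin δ ≈ 1.822.
p = a·p₁ + b·p₂ ≈ (0.059, 0.880, 0.472); φ = arcsin(p_z) ≈ 28.13°, λ = atan2(p_y, p_x) ≈ 86.14°.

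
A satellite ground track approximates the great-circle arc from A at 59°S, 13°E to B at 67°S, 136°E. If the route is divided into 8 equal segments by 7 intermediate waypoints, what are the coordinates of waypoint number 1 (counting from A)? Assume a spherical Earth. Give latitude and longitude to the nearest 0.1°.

Write both endpoints as unit vectors p₁, p₂ with components (cos φ cos λ, cos φ sin λ, sin φ).
The central angle between the endpoints is δ = arccos(p₁·p₂) ≈ 0.824 rad (47.2°).
Interpolate at f = 1/8 with slerp weights a = sin((1−f)δ)/sin δ ≈ 0.900, b = sin(fδ)/sin δ ≈ 0.140.
p = a·p₁ + b·p₂ ≈ (0.412, 0.142, -0.900); φ = arcsin(p_z) ≈ -64.16°, λ = atan2(p_y, p_x) ≈ 19.05°.

≈ 64.2°S, 19.0°E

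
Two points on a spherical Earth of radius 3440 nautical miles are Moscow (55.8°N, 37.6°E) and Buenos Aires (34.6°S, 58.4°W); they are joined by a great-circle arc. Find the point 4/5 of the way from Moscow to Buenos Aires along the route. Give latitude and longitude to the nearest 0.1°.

≈ 15.2°S, 42.3°W

Write both endpoints as unit vectors p₁, p₂ with components (cos φ cos λ, cos φ sin λ, sin φ).
The central angle between the endpoints is δ = arccos(p₁·p₂) ≈ 2.115 rad (121.2°).
Interpolate at f = 4/5 with slerp weights a = sin((1−f)δ)/sin δ ≈ 0.480, b = sin(fδ)/sin δ ≈ 1.160.
p = a·p₁ + b·p₂ ≈ (0.714, -0.649, -0.262); φ = arcsin(p_z) ≈ -15.19°, λ = atan2(p_y, p_x) ≈ -42.26°.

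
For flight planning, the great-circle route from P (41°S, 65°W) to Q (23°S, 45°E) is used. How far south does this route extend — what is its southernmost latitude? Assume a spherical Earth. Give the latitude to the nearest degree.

≈ 49°S

The great circle lies in the plane with unit normal n̂ = (p₁ × p₂)/|p₁ × p₂|.
Here n̂_z ≈ +0.653; the vertex latitude is φ_max = arccos|n̂_z| ≈ 49.2°.
Check via Clairaut: cos φ_max = |cos φ₁| · sin C = cos(41.0°)·sin(120.1°) ≈ 0.653, again giving ≈ 49.2°.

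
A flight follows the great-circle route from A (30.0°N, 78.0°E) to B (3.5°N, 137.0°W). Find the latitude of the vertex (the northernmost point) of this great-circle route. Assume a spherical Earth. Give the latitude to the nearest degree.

The great circle lies in the plane with unit normal n̂ = (p₁ × p₂)/|p₁ × p₂|.
Here n̂_z ≈ +0.674; the vertex latitude is φ_max = arccos|n̂_z| ≈ 47.6°.
Check via Clairaut: cos φ_max = |cos φ₁| · sin C = cos(30.0°)·sin(51.1°) ≈ 0.674, again giving ≈ 47.6°.

≈ 48°N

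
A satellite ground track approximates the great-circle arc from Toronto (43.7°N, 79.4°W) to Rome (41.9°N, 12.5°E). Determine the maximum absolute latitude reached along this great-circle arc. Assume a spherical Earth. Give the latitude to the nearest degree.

≈ 53°N

The great circle lies in the plane with unit normal n̂ = (p₁ × p₂)/|p₁ × p₂|.
Here n̂_z ≈ +0.600; the vertex latitude is φ_max = arccos|n̂_z| ≈ 53.1°.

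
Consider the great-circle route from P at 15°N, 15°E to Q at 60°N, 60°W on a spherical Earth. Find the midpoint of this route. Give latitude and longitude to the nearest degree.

≈ 43°N, 9°W

Write both endpoints as unit vectors p₁, p₂ with components (cos φ cos λ, cos φ sin λ, sin φ).
The central angle between the endpoints is δ = arccos(p₁·p₂) ≈ 1.214 rad (69.6°).
Interpolate at f = 1/2 with slerp weights a = sin((1−f)δ)/sin δ ≈ 0.609, b = sin(fδ)/sin δ ≈ 0.609.
p = a·p₁ + b·p₂ ≈ (0.720, -0.111, 0.685); φ = arcsin(p_z) ≈ 43.22°, λ = atan2(p_y, p_x) ≈ -8.79°.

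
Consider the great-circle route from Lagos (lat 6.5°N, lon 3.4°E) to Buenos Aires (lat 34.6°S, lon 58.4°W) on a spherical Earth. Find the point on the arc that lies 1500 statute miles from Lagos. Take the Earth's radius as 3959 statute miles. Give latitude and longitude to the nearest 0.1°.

Write both endpoints as unit vectors p₁, p₂ with components (cos φ cos λ, cos φ sin λ, sin φ).
The central angle between the endpoints is δ = arccos(p₁·p₂) ≈ 1.243 rad (71.2°). The total great-circle distance is δ·R ≈ 1.243 × 3959 ≈ 4920 mi, so the target fraction is f = 1500/4920 ≈ 0.305.
Interpolate at f ≈ 0.305 with slerp weights a = sin((1−f)δ)/sin δ ≈ 0.803, b = sin(fδ)/sin δ ≈ 0.391.
p = a·p₁ + b·p₂ ≈ (0.965, -0.227, -0.131); φ = arcsin(p_z) ≈ -7.52°, λ = atan2(p_y, p_x) ≈ -13.21°.

≈ lat 7.5°S, lon 13.2°W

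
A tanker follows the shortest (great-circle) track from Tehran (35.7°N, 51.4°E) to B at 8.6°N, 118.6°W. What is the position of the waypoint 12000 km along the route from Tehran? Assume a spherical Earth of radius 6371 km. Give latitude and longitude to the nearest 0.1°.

The haversine formula gives a central angle δ ≈ 2.351 rad (134.7°) between the endpoints. The total great-circle distance is δ·R ≈ 2.351 × 6371 ≈ 14979 km, so the target fraction is f = 12000/14979 ≈ 0.801.
Interpolate at f ≈ 0.801 with slerp weights a = sin((1−f)δ)/sin δ ≈ 0.634, b = sin(fδ)/sin δ ≈ 1.339.
p = a·p₁ + b·p₂ ≈ (-0.312, -0.760, 0.570); φ = arcsin(p_z) ≈ 34.77°, λ = atan2(p_y, p_x) ≈ -112.35°.

≈ 34.8°N, 112.3°W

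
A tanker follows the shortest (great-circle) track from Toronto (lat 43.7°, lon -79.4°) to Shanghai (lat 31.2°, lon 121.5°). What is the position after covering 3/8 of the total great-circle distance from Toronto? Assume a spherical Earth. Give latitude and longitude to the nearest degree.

From cos δ = sin φ₁ sin φ₂ + cos φ₁ cos φ₂ cos Δλ, the central angle is δ ≈ 1.792 rad (102.7°).
Interpolate at f = 3/8 with slerp weights a = sin((1−f)δ)/sin δ ≈ 0.923, b = sin(fδ)/sin δ ≈ 0.638.
p = a·p₁ + b·p₂ ≈ (-0.163, -0.190, 0.968); φ = arcsin(p_z) ≈ 75.51°, λ = atan2(p_y, p_x) ≈ -130.51°.

≈ lat 76°, lon -131°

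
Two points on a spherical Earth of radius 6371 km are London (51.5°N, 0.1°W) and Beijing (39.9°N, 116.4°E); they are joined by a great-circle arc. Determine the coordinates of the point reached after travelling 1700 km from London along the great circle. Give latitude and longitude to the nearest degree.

≈ (60°N, 22°E)

Convert each endpoint to a unit vector on the sphere (x = cos φ cos λ, y = cos φ sin λ, z = sin φ).
The central angle between the endpoints is δ = arccos(p₁·p₂) ≈ 1.278 rad (73.2°). The total great-circle distance is δ·R ≈ 1.278 × 6371 ≈ 8140 km, so the target fraction is f = 1700/8140 ≈ 0.209.
Interpolate at f ≈ 0.209 with slerp weights a = sin((1−f)δ)/sin δ ≈ 0.885, b = sin(fδ)/sin δ ≈ 0.275.
p = a·p₁ + b·p₂ ≈ (0.457, 0.188, 0.869); φ = arcsin(p_z) ≈ 60.38°, λ = atan2(p_y, p_x) ≈ 22.39°.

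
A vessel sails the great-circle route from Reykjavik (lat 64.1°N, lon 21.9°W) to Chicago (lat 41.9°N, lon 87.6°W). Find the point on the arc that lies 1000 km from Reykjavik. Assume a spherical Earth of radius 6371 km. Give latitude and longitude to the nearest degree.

≈ lat 63°N, lon 42°W

Write both endpoints as unit vectors p₁, p₂ with components (cos φ cos λ, cos φ sin λ, sin φ).
The central angle between the endpoints is δ = arccos(p₁·p₂) ≈ 0.746 rad (42.7°). The total great-circle distance is δ·R ≈ 0.746 × 6371 ≈ 4752 km, so the target fraction is f = 1000/4752 ≈ 0.210.
Interpolate at f ≈ 0.210 with slerp weights a = sin((1−f)δ)/sin δ ≈ 0.818, b = sin(fδ)/sin δ ≈ 0.230.
p = a·p₁ + b·p₂ ≈ (0.339, -0.305, 0.890); φ = arcsin(p_z) ≈ 62.89°, λ = atan2(p_y, p_x) ≈ -41.95°.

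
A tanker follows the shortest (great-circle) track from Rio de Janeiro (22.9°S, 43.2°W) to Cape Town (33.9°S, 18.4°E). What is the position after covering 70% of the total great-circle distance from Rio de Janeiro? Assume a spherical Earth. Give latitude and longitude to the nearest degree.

≈ (34°S, 1°W)

From cos δ = sin φ₁ sin φ₂ + cos φ₁ cos φ₂ cos Δλ, the central angle is δ ≈ 0.951 rad (54.5°).
Interpolate at f = 0.70 with slerp weights a = sin((1−f)δ)/sin δ ≈ 0.346, b = sin(fδ)/sin δ ≈ 0.759.
p = a·p₁ + b·p₂ ≈ (0.830, -0.019, -0.558); φ = arcsin(p_z) ≈ -33.90°, λ = atan2(p_y, p_x) ≈ -1.33°.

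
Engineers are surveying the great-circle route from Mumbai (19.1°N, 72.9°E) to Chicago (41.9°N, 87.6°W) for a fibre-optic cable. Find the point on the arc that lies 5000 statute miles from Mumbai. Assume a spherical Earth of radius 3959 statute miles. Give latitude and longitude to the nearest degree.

≈ 75°N, 20°W

Write both endpoints as unit vectors p₁, p₂ with components (cos φ cos λ, cos φ sin λ, sin φ).
The central angle between the endpoints is δ = arccos(p₁·p₂) ≈ 2.031 rad (116.4°). The total great-circle distance is δ·R ≈ 2.031 × 3959 ≈ 8042 mi, so the target fraction is f = 5000/8042 ≈ 0.622.
Interpolate at f ≈ 0.622 with slerp weights a = sin((1−f)δ)/sin δ ≈ 0.776, b = sin(fδ)/sin δ ≈ 1.064.
p = a·p₁ + b·p₂ ≈ (0.249, -0.090, 0.964); φ = arcsin(p_z) ≈ 74.65°, λ = atan2(p_y, p_x) ≈ -19.97°.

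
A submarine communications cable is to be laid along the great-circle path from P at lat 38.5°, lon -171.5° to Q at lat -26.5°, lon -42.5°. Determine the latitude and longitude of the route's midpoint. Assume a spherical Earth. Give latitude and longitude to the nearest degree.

Write both endpoints as unit vectors p₁, p₂ with components (cos φ cos λ, cos φ sin λ, sin φ).
The central angle between the endpoints is δ = arccos(p₁·p₂) ≈ 2.372 rad (135.9°).
Interpolate at f = 1/2 with slerp weights a = sin((1−f)δ)/sin δ ≈ 1.333, b = sin(fδ)/sin δ ≈ 1.333.
p = a·p₁ + b·p₂ ≈ (-0.152, -0.960, 0.235); φ = arcsin(p_z) ≈ 13.59°, λ = atan2(p_y, p_x) ≈ -99.01°.

≈ lat 14°, lon -99°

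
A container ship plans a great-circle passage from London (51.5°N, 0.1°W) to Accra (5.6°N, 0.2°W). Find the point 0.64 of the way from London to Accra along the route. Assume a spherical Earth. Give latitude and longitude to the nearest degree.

Convert each endpoint to a unit vector on the sphere (x = cos φ cos λ, y = cos φ sin λ, z = sin φ).
The central angle between the endpoints is δ = arccos(p₁·p₂) ≈ 0.801 rad (45.9°).
Interpolate at f = 0.64 with slerp weights a = sin((1−f)δ)/sin δ ≈ 0.396, b = sin(fδ)/sin δ ≈ 0.683.
p = a·p₁ + b·p₂ ≈ (0.926, -0.003, 0.377); φ = arcsin(p_z) ≈ 22.12°, λ = atan2(p_y, p_x) ≈ -0.17°.

≈ 22°N, 0°E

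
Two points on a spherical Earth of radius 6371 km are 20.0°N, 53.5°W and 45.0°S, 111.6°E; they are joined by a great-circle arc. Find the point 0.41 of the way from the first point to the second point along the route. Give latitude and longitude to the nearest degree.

≈ 37°S, 28°W

The haversine formula gives a central angle δ ≈ 2.655 rad (152.1°) between the endpoints.
Interpolate at f = 0.41 with slerp weights a = sin((1−f)δ)/sin δ ≈ 2.139, b = sin(fδ)/sin δ ≈ 1.895.
p = a·p₁ + b·p₂ ≈ (0.702, -0.370, -0.608); φ = arcsin(p_z) ≈ -37.47°, λ = atan2(p_y, p_x) ≈ -27.77°.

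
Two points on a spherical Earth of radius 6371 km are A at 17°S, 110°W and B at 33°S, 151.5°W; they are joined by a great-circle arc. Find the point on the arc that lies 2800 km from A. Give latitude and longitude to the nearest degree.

Write both endpoints as unit vectors p₁, p₂ with components (cos φ cos λ, cos φ sin λ, sin φ).
The central angle between the endpoints is δ = arccos(p₁·p₂) ≈ 0.708 rad (40.5°). The total great-circle distance is δ·R ≈ 0.708 × 6371 ≈ 4508 km, so the target fraction is f = 2800/4508 ≈ 0.621.
Interpolate at f ≈ 0.621 with slerp weights a = sin((1−f)δ)/sin δ ≈ 0.408, b = sin(fδ)/sin δ ≈ 0.655.
p = a·p₁ + b·p₂ ≈ (-0.616, -0.628, -0.476); φ = arcsin(p_z) ≈ -28.40°, λ = atan2(p_y, p_x) ≈ -134.43°.

≈ 28°S, 134°W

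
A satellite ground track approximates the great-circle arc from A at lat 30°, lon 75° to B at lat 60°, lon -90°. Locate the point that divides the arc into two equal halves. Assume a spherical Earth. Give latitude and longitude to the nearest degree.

Convert each endpoint to a unit vector on the sphere (x = cos φ cos λ, y = cos φ sin λ, z = sin φ).
The central angle between the endpoints is δ = arccos(p₁·p₂) ≈ 1.556 rad (89.2°).
Interpolate at f = 1/2 with slerp weights a = sin((1−f)δ)/sin δ ≈ 0.702, b = sin(fδ)/sin δ ≈ 0.702.
p = a·p₁ + b·p₂ ≈ (0.157, 0.236, 0.959); φ = arcsin(p_z) ≈ 73.51°, λ = atan2(p_y, p_x) ≈ 56.33°.

≈ lat 74°, lon 56°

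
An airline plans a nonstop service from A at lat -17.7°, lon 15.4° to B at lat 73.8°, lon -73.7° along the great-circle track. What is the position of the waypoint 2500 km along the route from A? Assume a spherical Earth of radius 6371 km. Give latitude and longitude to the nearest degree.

≈ lat 4°, lon 9°

Write both endpoints as unit vectors p₁, p₂ with components (cos φ cos λ, cos φ sin λ, sin φ).
The central angle between the endpoints is δ = arccos(p₁·p₂) ≈ 1.863 rad (106.7°). The total great-circle distance is δ·R ≈ 1.863 × 6371 ≈ 11867 km, so the target fraction is f = 2500/11867 ≈ 0.211.
Interpolate at f ≈ 0.211 with slerp weights a = sin((1−f)δ)/sin δ ≈ 1.039, b = sin(fδ)/sin δ ≈ 0.399.
p = a·p₁ + b·p₂ ≈ (0.985, 0.156, 0.068); φ = arcsin(p_z) ≈ 3.88°, λ = atan2(p_y, p_x) ≈ 8.99°.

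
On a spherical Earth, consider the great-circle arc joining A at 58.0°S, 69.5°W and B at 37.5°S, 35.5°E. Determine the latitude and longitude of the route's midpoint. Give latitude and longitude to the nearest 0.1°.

The haversine formula gives a central angle δ ≈ 1.151 rad (66.0°) between the endpoints.
Interpolate at f = 1/2 with slerp weights a = sin((1−f)δ)/sin δ ≈ 0.596, b = sin(fδ)/sin δ ≈ 0.596.
p = a·p₁ + b·p₂ ≈ (0.496, -0.021, -0.868); φ = arcsin(p_z) ≈ -60.26°, λ = atan2(p_y, p_x) ≈ -2.46°.

≈ 60.3°S, 2.5°W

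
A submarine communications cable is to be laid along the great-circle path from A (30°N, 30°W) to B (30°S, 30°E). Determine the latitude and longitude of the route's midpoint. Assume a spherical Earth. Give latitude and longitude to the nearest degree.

≈ (0°N, 0°E)

The haversine formula gives a central angle δ ≈ 1.445 rad (82.8°) between the endpoints.
Interpolate at f = 1/2 with slerp weights a = sin((1−f)δ)/sin δ ≈ 0.667, b = sin(fδ)/sin δ ≈ 0.667.
p = a·p₁ + b·p₂ ≈ (1.000, 0.000, 0.000); φ = arcsin(p_z) ≈ 0.00°, λ = atan2(p_y, p_x) ≈ 0.00°.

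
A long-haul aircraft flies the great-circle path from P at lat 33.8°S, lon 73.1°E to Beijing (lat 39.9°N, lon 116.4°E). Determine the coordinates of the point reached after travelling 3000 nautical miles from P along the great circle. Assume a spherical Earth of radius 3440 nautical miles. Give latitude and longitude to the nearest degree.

Convert each endpoint to a unit vector on the sphere (x = cos φ cos λ, y = cos φ sin λ, z = sin φ).
The central angle between the endpoints is δ = arccos(p₁·p₂) ≈ 1.463 rad (83.9°). The total great-circle distance is δ·R ≈ 1.463 × 3440 ≈ 5034 nmi, so the target fraction is f = 3000/5034 ≈ 0.596.
Interpolate at f ≈ 0.596 with slerp weights a = sin((1−f)δ)/sin δ ≈ 0.561, b = sin(fδ)/sin δ ≈ 0.770.
p = a·p₁ + b·p₂ ≈ (-0.127, 0.975, 0.182); φ = arcsin(p_z) ≈ 10.49°, λ = atan2(p_y, p_x) ≈ 97.43°.

≈ lat 10°N, lon 97°E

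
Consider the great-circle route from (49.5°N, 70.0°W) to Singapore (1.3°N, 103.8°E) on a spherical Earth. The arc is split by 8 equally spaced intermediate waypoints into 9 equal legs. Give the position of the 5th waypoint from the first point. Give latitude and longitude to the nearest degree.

From cos δ = sin φ₁ sin φ₂ + cos φ₁ cos φ₂ cos Δλ, the central angle is δ ≈ 2.250 rad (128.9°).
Interpolate at f = 5/9 with slerp weights a = sin((1−f)δ)/sin δ ≈ 1.082, b = sin(fδ)/sin δ ≈ 1.220.
p = a·p₁ + b·p₂ ≈ (-0.051, 0.524, 0.850); φ = arcsin(p_z) ≈ 58.22°, λ = atan2(p_y, p_x) ≈ 95.52°.

≈ (58°N, 96°E)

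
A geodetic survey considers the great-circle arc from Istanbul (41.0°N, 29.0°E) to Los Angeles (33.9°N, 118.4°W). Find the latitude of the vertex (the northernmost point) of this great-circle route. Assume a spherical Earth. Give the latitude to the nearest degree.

≈ 70°N

The great circle lies in the plane with unit normal n̂ = (p₁ × p₂)/|p₁ × p₂|.
Here n̂_z ≈ -0.342; the vertex latitude is φ_max = arccos|n̂_z| ≈ 70.0°.
Check via Clairaut: cos φ_max = |cos φ₁| · sin C = cos(41.0°)·sin(26.9°) ≈ 0.342, again giving ≈ 70.0°.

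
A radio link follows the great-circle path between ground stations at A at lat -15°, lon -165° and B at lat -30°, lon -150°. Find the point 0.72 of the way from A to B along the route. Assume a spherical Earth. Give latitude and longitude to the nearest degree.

Convert each endpoint to a unit vector on the sphere (x = cos φ cos λ, y = cos φ sin λ, z = sin φ).
The central angle between the endpoints is δ = arccos(p₁·p₂) ≈ 0.356 rad (20.4°).
Interpolate at f = 0.72 with slerp weights a = sin((1−f)δ)/sin δ ≈ 0.286, b = sin(fδ)/sin δ ≈ 0.727.
p = a·p₁ + b·p₂ ≈ (-0.812, -0.386, -0.438); φ = arcsin(p_z) ≈ -25.95°, λ = atan2(p_y, p_x) ≈ -154.55°.

≈ lat -26°, lon -155°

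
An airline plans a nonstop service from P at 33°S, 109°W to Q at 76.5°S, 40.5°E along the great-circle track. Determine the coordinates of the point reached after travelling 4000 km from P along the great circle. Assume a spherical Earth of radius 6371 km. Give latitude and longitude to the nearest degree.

≈ 68°S, 97°W

From cos δ = sin φ₁ sin φ₂ + cos φ₁ cos φ₂ cos Δλ, the central angle is δ ≈ 1.202 rad (68.8°). The total great-circle distance is δ·R ≈ 1.202 × 6371 ≈ 7655 km, so the target fraction is f = 4000/7655 ≈ 0.523.
Interpolate at f ≈ 0.523 with slerp weights a = sin((1−f)δ)/sin δ ≈ 0.582, b = sin(fδ)/sin δ ≈ 0.630.
p = a·p₁ + b·p₂ ≈ (-0.047, -0.366, -0.929); φ = arcsin(p_z) ≈ -68.34°, λ = atan2(p_y, p_x) ≈ -97.33°.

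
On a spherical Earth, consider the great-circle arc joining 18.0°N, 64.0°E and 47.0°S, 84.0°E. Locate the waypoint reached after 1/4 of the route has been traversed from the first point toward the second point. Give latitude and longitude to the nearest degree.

The haversine formula gives a central angle δ ≈ 1.177 rad (67.4°) between the endpoints.
Interpolate at f = 1/4 with slerp weights a = sin((1−f)δ)/sin δ ≈ 0.837, b = sin(fδ)/sin δ ≈ 0.314.
p = a·p₁ + b·p₂ ≈ (0.371, 0.928, 0.029); φ = arcsin(p_z) ≈ 1.65°, λ = atan2(p_y, p_x) ≈ 68.20°.

≈ 2°N, 68°E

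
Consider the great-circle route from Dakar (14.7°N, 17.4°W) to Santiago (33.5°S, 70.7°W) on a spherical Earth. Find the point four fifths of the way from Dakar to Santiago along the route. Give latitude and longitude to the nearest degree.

Convert each endpoint to a unit vector on the sphere (x = cos φ cos λ, y = cos φ sin λ, z = sin φ).
The central angle between the endpoints is δ = arccos(p₁·p₂) ≈ 1.222 rad (70.0°).
Interpolate at f = 4/5 with slerp weights a = sin((1−f)δ)/sin δ ≈ 0.257, b = sin(fδ)/sin δ ≈ 0.882.
p = a·p₁ + b·p₂ ≈ (0.481, -0.769, -0.422); φ = arcsin(p_z) ≈ -24.94°, λ = atan2(p_y, p_x) ≈ -57.98°.

≈ (25°S, 58°W)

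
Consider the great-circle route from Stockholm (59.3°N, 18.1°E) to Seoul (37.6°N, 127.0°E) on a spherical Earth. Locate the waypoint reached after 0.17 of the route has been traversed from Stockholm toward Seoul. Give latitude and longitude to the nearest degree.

≈ 64°N, 40°E

Convert each endpoint to a unit vector on the sphere (x = cos φ cos λ, y = cos φ sin λ, z = sin φ).
The central angle between the endpoints is δ = arccos(p₁·p₂) ≈ 1.166 rad (66.8°).
Interpolate at f = 0.17 with slerp weights a = sin((1−f)δ)/sin δ ≈ 0.896, b = sin(fδ)/sin δ ≈ 0.214.
p = a·p₁ + b·p₂ ≈ (0.333, 0.278, 0.901); φ = arcsin(p_z) ≈ 64.32°, λ = atan2(p_y, p_x) ≈ 39.85°.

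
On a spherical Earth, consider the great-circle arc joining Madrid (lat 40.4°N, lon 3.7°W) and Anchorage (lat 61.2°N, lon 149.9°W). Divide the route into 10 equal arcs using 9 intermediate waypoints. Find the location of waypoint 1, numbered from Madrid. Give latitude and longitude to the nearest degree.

≈ lat 48°N, lon 7°W

Write both endpoints as unit vectors p₁, p₂ with components (cos φ cos λ, cos φ sin λ, sin φ).
The central angle between the endpoints is δ = arccos(p₁·p₂) ≈ 1.305 rad (74.7°).
Interpolate at f = 1/10 with slerp weights a = sin((1−f)δ)/sin δ ≈ 0.956, b = sin(fδ)/sin δ ≈ 0.135.
p = a·p₁ + b·p₂ ≈ (0.670, -0.080, 0.738); φ = arcsin(p_z) ≈ 47.54°, λ = atan2(p_y, p_x) ≈ -6.77°.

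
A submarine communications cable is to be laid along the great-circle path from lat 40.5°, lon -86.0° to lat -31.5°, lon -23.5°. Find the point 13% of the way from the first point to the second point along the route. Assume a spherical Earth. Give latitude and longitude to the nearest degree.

Convert each endpoint to a unit vector on the sphere (x = cos φ cos λ, y = cos φ sin λ, z = sin φ).
The central angle between the endpoints is δ = arccos(p₁·p₂) ≈ 1.611 rad (92.3°).
Interpolate at f = 0.13 with slerp weights a = sin((1−f)δ)/sin δ ≈ 0.986, b = sin(fδ)/sin δ ≈ 0.208.
p = a·p₁ + b·p₂ ≈ (0.215, -0.819, 0.532); φ = arcsin(p_z) ≈ 32.14°, λ = atan2(p_y, p_x) ≈ -75.29°.

≈ lat 32°, lon -75°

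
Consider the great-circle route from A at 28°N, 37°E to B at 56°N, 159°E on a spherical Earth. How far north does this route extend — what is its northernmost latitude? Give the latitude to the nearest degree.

The great circle lies in the plane with unit normal n̂ = (p₁ × p₂)/|p₁ × p₂|.
Here n̂_z ≈ +0.422; the vertex latitude is φ_max = arccos|n̂_z| ≈ 65.0°.
Check via Clairaut: cos φ_max = |cos φ₁| · sin C = cos(28.0°)·sin(28.6°) ≈ 0.422, again giving ≈ 65.0°.

≈ 65°N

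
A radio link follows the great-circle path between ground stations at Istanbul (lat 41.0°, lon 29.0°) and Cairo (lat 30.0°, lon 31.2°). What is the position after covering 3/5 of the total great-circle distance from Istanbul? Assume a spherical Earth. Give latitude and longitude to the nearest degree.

Convert each endpoint to a unit vector on the sphere (x = cos φ cos λ, y = cos φ sin λ, z = sin φ).
The central angle between the endpoints is δ = arccos(p₁·p₂) ≈ 0.194 rad (11.1°).
Interpolate at f = 3/5 with slerp weights a = sin((1−f)δ)/sin δ ≈ 0.402, b = sin(fδ)/sin δ ≈ 0.602.
p = a·p₁ + b·p₂ ≈ (0.712, 0.417, 0.565); φ = arcsin(p_z) ≈ 34.40°, λ = atan2(p_y, p_x) ≈ 30.39°.

≈ lat 34°, lon 30°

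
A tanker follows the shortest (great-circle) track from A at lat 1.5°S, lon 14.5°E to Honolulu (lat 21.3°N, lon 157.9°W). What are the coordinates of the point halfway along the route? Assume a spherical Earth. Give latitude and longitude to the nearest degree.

≈ lat 67°N, lon 44°W

Write both endpoints as unit vectors p₁, p₂ with components (cos φ cos λ, cos φ sin λ, sin φ).
The central angle between the endpoints is δ = arccos(p₁·p₂) ≈ 2.773 rad (158.9°).
Interpolate at f = 1/2 with slerp weights a = sin((1−f)δ)/sin δ ≈ 2.726, b = sin(fδ)/sin δ ≈ 2.726.
p = a·p₁ + b·p₂ ≈ (0.285, -0.273, 0.919); φ = arcsin(p_z) ≈ 66.74°, λ = atan2(p_y, p_x) ≈ -43.78°.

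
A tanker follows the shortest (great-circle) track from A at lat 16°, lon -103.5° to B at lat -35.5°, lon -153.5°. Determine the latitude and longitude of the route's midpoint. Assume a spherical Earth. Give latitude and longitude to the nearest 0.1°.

Convert each endpoint to a unit vector on the sphere (x = cos φ cos λ, y = cos φ sin λ, z = sin φ).
The central angle between the endpoints is δ = arccos(p₁·p₂) ≈ 1.221 rad (69.9°).
Interpolate at f = 1/2 with slerp weights a = sin((1−f)δ)/sin δ ≈ 0.610, b = sin(fδ)/sin δ ≈ 0.610.
p = a·p₁ + b·p₂ ≈ (-0.581, -0.792, -0.186); φ = arcsin(p_z) ≈ -10.73°, λ = atan2(p_y, p_x) ≈ -126.29°.

≈ lat -10.7°, lon -126.3°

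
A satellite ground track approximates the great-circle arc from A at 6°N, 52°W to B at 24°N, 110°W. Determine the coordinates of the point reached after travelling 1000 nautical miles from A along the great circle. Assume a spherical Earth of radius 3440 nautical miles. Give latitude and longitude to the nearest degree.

Convert each endpoint to a unit vector on the sphere (x = cos φ cos λ, y = cos φ sin λ, z = sin φ).
The central angle between the endpoints is δ = arccos(p₁·p₂) ≈ 1.019 rad (58.4°). The total great-circle distance is δ·R ≈ 1.019 × 3440 ≈ 3506 nmi, so the target fraction is f = 1000/3506 ≈ 0.285.
Interpolate at f ≈ 0.285 with slerp weights a = sin((1−f)δ)/sin δ ≈ 0.782, b = sin(fδ)/sin δ ≈ 0.337.
p = a·p₁ + b·p₂ ≈ (0.373, -0.902, 0.219); φ = arcsin(p_z) ≈ 12.63°, λ = atan2(p_y, p_x) ≈ -67.50°.

≈ 13°N, 67°W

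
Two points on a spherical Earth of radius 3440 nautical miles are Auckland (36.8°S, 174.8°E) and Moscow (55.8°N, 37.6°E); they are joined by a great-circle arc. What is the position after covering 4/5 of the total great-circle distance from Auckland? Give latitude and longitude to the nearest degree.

≈ (53°N, 88°E)

Write both endpoints as unit vectors p₁, p₂ with components (cos φ cos λ, cos φ sin λ, sin φ).
The central angle between the endpoints is δ = arccos(p₁·p₂) ≈ 2.542 rad (145.7°).
Interpolate at f = 4/5 with slerp weights a = sin((1−f)δ)/sin δ ≈ 0.863, b = sin(fδ)/sin δ ≈ 1.586.
p = a·p₁ + b·p₂ ≈ (0.018, 0.607, 0.795); φ = arcsin(p_z) ≈ 52.64°, λ = atan2(p_y, p_x) ≈ 88.28°.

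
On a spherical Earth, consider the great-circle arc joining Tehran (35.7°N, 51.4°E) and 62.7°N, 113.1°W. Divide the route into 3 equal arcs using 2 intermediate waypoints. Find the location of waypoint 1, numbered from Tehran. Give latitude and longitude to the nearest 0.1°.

≈ 62.3°N, 44.5°E

The haversine formula gives a central angle δ ≈ 1.410 rad (80.8°) between the endpoints.
Interpolate at f = 1/3 with slerp weights a = sin((1−f)δ)/sin δ ≈ 0.818, b = sin(fδ)/sin δ ≈ 0.459.
p = a·p₁ + b·p₂ ≈ (0.332, 0.326, 0.885); φ = arcsin(p_z) ≈ 62.29°, λ = atan2(p_y, p_x) ≈ 44.45°.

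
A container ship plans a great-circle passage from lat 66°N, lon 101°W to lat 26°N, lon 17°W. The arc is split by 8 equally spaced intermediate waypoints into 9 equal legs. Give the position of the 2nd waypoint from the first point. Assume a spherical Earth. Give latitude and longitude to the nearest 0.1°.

Write both endpoints as unit vectors p₁, p₂ with components (cos φ cos λ, cos φ sin λ, sin φ).
The central angle between the endpoints is δ = arccos(p₁·p₂) ≈ 1.117 rad (64.0°).
Interpolate at f = 2/9 with slerp weights a = sin((1−f)δ)/sin δ ≈ 0.849, b = sin(fδ)/sin δ ≈ 0.273.
p = a·p₁ + b·p₂ ≈ (0.169, -0.411, 0.896); φ = arcsin(p_z) ≈ 63.62°, λ = atan2(p_y, p_x) ≈ -67.65°.

≈ lat 63.6°N, lon 67.6°W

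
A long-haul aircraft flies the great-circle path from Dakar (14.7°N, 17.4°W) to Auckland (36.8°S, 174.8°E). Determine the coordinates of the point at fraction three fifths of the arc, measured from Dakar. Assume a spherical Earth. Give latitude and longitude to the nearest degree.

Write both endpoints as unit vectors p₁, p₂ with components (cos φ cos λ, cos φ sin λ, sin φ).
The central angle between the endpoints is δ = arccos(p₁·p₂) ≈ 2.712 rad (155.4°).
Interpolate at f = 3/5 with slerp weights a = sin((1−f)δ)/sin δ ≈ 2.122, b = sin(fδ)/sin δ ≈ 2.396.
p = a·p₁ + b·p₂ ≈ (0.048, -0.440, -0.897); φ = arcsin(p_z) ≈ -63.74°, λ = atan2(p_y, p_x) ≈ -83.80°.

≈ (64°S, 84°W)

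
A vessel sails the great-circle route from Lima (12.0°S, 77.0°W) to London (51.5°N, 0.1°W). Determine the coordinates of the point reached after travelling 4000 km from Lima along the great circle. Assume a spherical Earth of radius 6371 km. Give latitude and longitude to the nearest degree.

Convert each endpoint to a unit vector on the sphere (x = cos φ cos λ, y = cos φ sin λ, z = sin φ).
The central angle between the endpoints is δ = arccos(p₁·p₂) ≈ 1.596 rad (91.4°). The total great-circle distance is δ·R ≈ 1.596 × 6371 ≈ 10165 km, so the target fraction is f = 4000/10165 ≈ 0.394.
Interpolate at f ≈ 0.394 with slerp weights a = sin((1−f)δ)/sin δ ≈ 0.824, b = sin(fδ)/sin δ ≈ 0.588.
p = a·p₁ + b·p₂ ≈ (0.547, -0.786, 0.289); φ = arcsin(p_z) ≈ 16.77°, λ = atan2(p_y, p_x) ≈ -55.16°.

≈ (17°N, 55°W)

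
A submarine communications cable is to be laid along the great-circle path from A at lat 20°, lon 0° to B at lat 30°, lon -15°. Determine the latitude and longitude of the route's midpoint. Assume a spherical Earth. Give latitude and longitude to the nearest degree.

Convert each endpoint to a unit vector on the sphere (x = cos φ cos λ, y = cos φ sin λ, z = sin φ).
The central angle between the endpoints is δ = arccos(p₁·p₂) ≈ 0.294 rad (16.8°).
Interpolate at f = 1/2 with slerp weights a = sin((1−f)δ)/sin δ ≈ 0.505, b = sin(fδ)/sin δ ≈ 0.505.
p = a·p₁ + b·p₂ ≈ (0.898, -0.113, 0.426); φ = arcsin(p_z) ≈ 25.19°, λ = atan2(p_y, p_x) ≈ -7.19°.

≈ lat 25°, lon -7°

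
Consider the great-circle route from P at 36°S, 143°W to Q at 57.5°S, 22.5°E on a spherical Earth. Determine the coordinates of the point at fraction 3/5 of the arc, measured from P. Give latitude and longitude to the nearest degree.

Write both endpoints as unit vectors p₁, p₂ with components (cos φ cos λ, cos φ sin λ, sin φ).
The central angle between the endpoints is δ = arccos(p₁·p₂) ≈ 1.496 rad (85.7°).
Interpolate at f = 3/5 with slerp weights a = sin((1−f)δ)/sin δ ≈ 0.565, b = sin(fδ)/sin δ ≈ 0.784.
p = a·p₁ + b·p₂ ≈ (0.024, -0.114, -0.993); φ = arcsin(p_z) ≈ -83.32°, λ = atan2(p_y, p_x) ≈ -77.99°.

≈ 83°S, 78°W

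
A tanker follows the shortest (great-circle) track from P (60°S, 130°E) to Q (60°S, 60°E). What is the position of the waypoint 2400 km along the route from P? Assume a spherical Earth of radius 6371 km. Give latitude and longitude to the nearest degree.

≈ (64°S, 84°E)

Convert each endpoint to a unit vector on the sphere (x = cos φ cos λ, y = cos φ sin λ, z = sin φ).
The central angle between the endpoints is δ = arccos(p₁·p₂) ≈ 0.582 rad (33.3°). The total great-circle distance is δ·R ≈ 0.582 × 6371 ≈ 3706 km, so the target fraction is f = 2400/3706 ≈ 0.648.
Interpolate at f ≈ 0.648 with slerp weights a = sin((1−f)δ)/sin δ ≈ 0.371, b = sin(fδ)/sin δ ≈ 0.669.
p = a·p₁ + b·p₂ ≈ (0.048, 0.432, -0.901); φ = arcsin(p_z) ≈ -64.25°, λ = atan2(p_y, p_x) ≈ 83.62°.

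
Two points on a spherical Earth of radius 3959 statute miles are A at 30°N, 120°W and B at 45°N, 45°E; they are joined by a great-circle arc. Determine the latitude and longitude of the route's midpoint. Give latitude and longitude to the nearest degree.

Convert each endpoint to a unit vector on the sphere (x = cos φ cos λ, y = cos φ sin λ, z = sin φ).
The central angle between the endpoints is δ = arccos(p₁·p₂) ≈ 1.811 rad (103.8°).
Interpolate at f = 1/2 with slerp weights a = sin((1−f)δ)/sin δ ≈ 0.810, b = sin(fδ)/sin δ ≈ 0.810.
p = a·p₁ + b·p₂ ≈ (0.054, -0.203, 0.978); φ = arcsin(p_z) ≈ 77.90°, λ = atan2(p_y, p_x) ≈ -75.00°.

≈ 78°N, 75°W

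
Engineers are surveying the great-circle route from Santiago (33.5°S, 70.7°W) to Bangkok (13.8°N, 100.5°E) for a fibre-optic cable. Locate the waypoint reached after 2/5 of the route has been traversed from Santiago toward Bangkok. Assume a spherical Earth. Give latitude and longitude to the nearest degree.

≈ 68°S, 31°E

From cos δ = sin φ₁ sin φ₂ + cos φ₁ cos φ₂ cos Δλ, the central angle is δ ≈ 2.771 rad (158.7°).
Interpolate at f = 2/5 with slerp weights a = sin((1−f)δ)/sin δ ≈ 2.746, b = sin(fδ)/sin δ ≈ 2.468.
p = a·p₁ + b·p₂ ≈ (0.320, 0.195, -0.927); φ = arcsin(p_z) ≈ -67.98°, λ = atan2(p_y, p_x) ≈ 31.37°.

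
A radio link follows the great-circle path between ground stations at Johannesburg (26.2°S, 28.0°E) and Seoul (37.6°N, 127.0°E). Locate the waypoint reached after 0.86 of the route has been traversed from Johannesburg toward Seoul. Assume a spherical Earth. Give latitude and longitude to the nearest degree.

Write both endpoints as unit vectors p₁, p₂ with components (cos φ cos λ, cos φ sin λ, sin φ).
The central angle between the endpoints is δ = arccos(p₁·p₂) ≈ 1.961 rad (112.4°).
Interpolate at f = 0.86 with slerp weights a = sin((1−f)δ)/sin δ ≈ 0.293, b = sin(fδ)/sin δ ≈ 1.074.
p = a·p₁ + b·p₂ ≈ (-0.280, 0.803, 0.526); φ = arcsin(p_z) ≈ 31.73°, λ = atan2(p_y, p_x) ≈ 109.21°.

≈ 32°N, 109°E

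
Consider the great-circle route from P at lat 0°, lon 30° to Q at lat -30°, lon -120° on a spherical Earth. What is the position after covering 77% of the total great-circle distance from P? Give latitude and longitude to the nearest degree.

≈ lat -46°, lon -85°

The haversine formula gives a central angle δ ≈ 2.419 rad (138.6°) between the endpoints.
Interpolate at f = 0.77 with slerp weights a = sin((1−f)δ)/sin δ ≈ 0.798, b = sin(fδ)/sin δ ≈ 1.448.
p = a·p₁ + b·p₂ ≈ (0.064, -0.687, -0.724); φ = arcsin(p_z) ≈ -46.38°, λ = atan2(p_y, p_x) ≈ -84.64°.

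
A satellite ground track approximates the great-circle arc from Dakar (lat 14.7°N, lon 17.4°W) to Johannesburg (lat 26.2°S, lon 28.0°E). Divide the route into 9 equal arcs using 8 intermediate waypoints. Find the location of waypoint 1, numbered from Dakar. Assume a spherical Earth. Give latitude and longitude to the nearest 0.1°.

≈ lat 10.1°N, lon 12.4°W

Convert each endpoint to a unit vector on the sphere (x = cos φ cos λ, y = cos φ sin λ, z = sin φ).
The central angle between the endpoints is δ = arccos(p₁·p₂) ≈ 1.050 rad (60.2°).
Interpolate at f = 1/9 with slerp weights a = sin((1−f)δ)/sin δ ≈ 0.926, b = sin(fδ)/sin δ ≈ 0.134.
p = a·p₁ + b·p₂ ≈ (0.961, -0.211, 0.176); φ = arcsin(p_z) ≈ 10.13°, λ = atan2(p_y, p_x) ≈ -12.40°.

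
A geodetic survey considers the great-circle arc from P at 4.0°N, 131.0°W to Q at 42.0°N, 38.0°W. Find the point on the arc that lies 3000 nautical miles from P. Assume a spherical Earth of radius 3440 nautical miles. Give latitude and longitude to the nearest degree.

≈ 34°N, 88°W

Write both endpoints as unit vectors p₁, p₂ with components (cos φ cos λ, cos φ sin λ, sin φ).
The central angle between the endpoints is δ = arccos(p₁·p₂) ≈ 1.563 rad (89.5°). The total great-circle distance is δ·R ≈ 1.563 × 3440 ≈ 5376 nmi, so the target fraction is f = 3000/5376 ≈ 0.558.
Interpolate at f ≈ 0.558 with slerp weights a = sin((1−f)δ)/sin δ ≈ 0.637, b = sin(fδ)/sin δ ≈ 0.766.
p = a·p₁ + b·p₂ ≈ (0.031, -0.830, 0.557); φ = arcsin(p_z) ≈ 33.83°, λ = atan2(p_y, p_x) ≈ -87.83°.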